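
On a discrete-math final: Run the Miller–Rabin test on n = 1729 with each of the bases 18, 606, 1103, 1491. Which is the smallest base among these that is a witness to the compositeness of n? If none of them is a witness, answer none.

18

n − 1 = 1728 = 2^6 · 27, so s = 6 and d = 27.
Base 18: x_0 = 18^27 mod 1729 = 645. x_0 is neither 1 nor 1728, so continue squaring. x_1 = 645^2 mod 1729 = 1065. x_2 = 1065^2 mod 1729 = 1. x_2 = 1 but x_1 ≠ ±1, a nontrivial square root of 1 — 18 is a witness and 1729 is composite.
Base 606: x_0 = 606^27 mod 1729 = 1331. x_0 is neither 1 nor 1728, so continue squaring. x_1 = 1331^2 mod 1729 = 1065. x_2 = 1065^2 mod 1729 = 1. x_2 = 1 but x_1 ≠ ±1, a nontrivial square root of 1 — 606 is a witness and 1729 is composite.
Base 1103: x_0 = 1103^27 mod 1729 = 1331. x_0 is neither 1 nor 1728, so continue squaring. x_1 = 1331^2 mod 1729 = 1065. x_2 = 1065^2 mod 1729 = 1. x_2 = 1 but x_1 ≠ ±1, a nontrivial square root of 1 — 1103 is a witness and 1729 is composite.
Base 1491: x_0 = 1491^27 mod 1729 = 742. x_0 is neither 1 nor 1728, so continue squaring. x_1 = 742^2 mod 1729 = 742. x_2 = 742^2 mod 1729 = 742. x_3 = 742^2 mod 1729 = 742. x_4 = 742^2 mod 1729 = 742. x_5 = 742^2 mod 1729 = 742. Reached i = s−1 = 5 without hitting −1: 1491 is a Miller–Rabin witness and 1729 is composite.
The smallest witness among the given bases is 18.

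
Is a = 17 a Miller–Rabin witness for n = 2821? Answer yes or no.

no

n − 1 = 2820 = 2^2 · 705, so s = 2 and d = 705.
x_0 = 17^705 mod 2821 = 2820.
x_0 = 2820 ≡ −1, so 17 is not a witness.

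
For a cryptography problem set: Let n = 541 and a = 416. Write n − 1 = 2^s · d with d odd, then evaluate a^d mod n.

n − 1 = 540 = 2^2 · 135, so s = 2 and d = 135.
416^135 mod 541 = 540.

540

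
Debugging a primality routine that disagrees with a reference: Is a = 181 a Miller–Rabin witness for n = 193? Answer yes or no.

n − 1 = 192 = 2^6 · 3, so s = 6 and d = 3.
x_0 = 181^3 mod 193 = 9.
x_0 is neither 1 nor 192, so continue squaring.
x_1 = 9^2 mod 193 = 81.
x_2 = 81^2 mod 193 = 192.
x_2 ≡ −1, so 181 is not a witness.

no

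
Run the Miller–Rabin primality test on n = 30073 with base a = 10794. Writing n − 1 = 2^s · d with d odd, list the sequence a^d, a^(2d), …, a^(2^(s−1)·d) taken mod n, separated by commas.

26128, 15284, 23665

n − 1 = 30072 = 2^3 · 3759, so s = 3 and d = 3759.
x_0 = 10794^3759 mod 30073 = 26128.
x_1 = 26128^2 mod 30073 = 15284.
x_2 = 15284^2 mod 30073 = 23665.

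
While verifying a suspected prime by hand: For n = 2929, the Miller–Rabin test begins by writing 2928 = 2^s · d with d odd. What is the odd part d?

Halving: 2928 → 1464 → 732 → 366 → 183; 183 is odd.
So 2928 = 2^4 · 183.

183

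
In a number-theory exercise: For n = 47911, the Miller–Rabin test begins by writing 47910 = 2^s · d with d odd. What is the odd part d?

23955

Halving: 47910 → 23955; 23955 is odd.
So 47910 = 2^1 · 23955.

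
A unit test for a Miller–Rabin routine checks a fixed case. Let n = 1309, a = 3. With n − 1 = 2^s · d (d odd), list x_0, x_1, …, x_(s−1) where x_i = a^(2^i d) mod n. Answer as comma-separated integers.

n − 1 = 1308 = 2^2 · 327, so s = 2 and d = 327.
x_0 = 3^327 mod 1309 = 1252.
x_1 = 1252^2 mod 1309 = 631.

1252, 631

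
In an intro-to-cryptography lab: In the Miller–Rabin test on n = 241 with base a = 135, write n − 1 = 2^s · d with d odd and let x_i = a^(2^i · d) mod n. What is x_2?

1

n − 1 = 240 = 2^4 · 15, so s = 4 and d = 15.
Repeated squaring mod 241: 135^1 ≡ 135, 135^2 ≡ 150, 135^4 ≡ 87, 135^8 ≡ 98.
15 = 8 + 4 + 2 + 1, so 135^15 ≡ 98·87·150·135 ≡ 64 (mod 241).
x_0 = 64.
x_1 = 64^2 mod 241 = 240.
x_2 = 240^2 mod 241 = 1.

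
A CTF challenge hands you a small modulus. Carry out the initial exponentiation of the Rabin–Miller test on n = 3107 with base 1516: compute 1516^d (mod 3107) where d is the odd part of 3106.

n − 1 = 3106 = 2^1 · 1553, so s = 1 and d = 1553.
1516^1553 mod 3107 = 931.

931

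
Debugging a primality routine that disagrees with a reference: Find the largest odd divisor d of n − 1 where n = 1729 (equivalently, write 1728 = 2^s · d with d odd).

Halving: 1728 → 864 → 432 → 216 → 108 → 54 → 27; 27 is odd.
So 1728 = 2^6 · 27.

27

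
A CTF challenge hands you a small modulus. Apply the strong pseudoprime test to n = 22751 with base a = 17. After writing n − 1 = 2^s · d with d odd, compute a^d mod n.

22750

n − 1 = 22750 = 2^1 · 11375, so s = 1 and d = 11375.
17^11375 mod 22751 = 22750.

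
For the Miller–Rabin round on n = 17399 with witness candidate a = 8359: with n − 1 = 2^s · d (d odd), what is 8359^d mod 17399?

15511

n − 1 = 17398 = 2^1 · 8699, so s = 1 and d = 8699.
By repeated squaring, 8359^8699 ≡ 15511 (mod 17399).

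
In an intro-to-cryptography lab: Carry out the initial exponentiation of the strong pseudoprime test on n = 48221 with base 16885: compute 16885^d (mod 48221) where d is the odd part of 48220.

1

n − 1 = 48220 = 2^2 · 12055, so s = 2 and d = 12055.
Repeated squaring mod 48221: 16885^1 ≡ 16885, 16885^2 ≡ 20673, 16885^4 ≡ 38427, 16885^8 ≡ 10867, 16885^16 ≡ 46681, 16885^32 ≡ 8771, 16885^64 ≡ 17946, 16885^128 ≡ 39078, 16885^256 ≡ 27456, 16885^512 ≡ 41264, 16885^1024 ≡ 34186, 16885^2048 ≡ 46661, 16885^4096 ≡ 22550, 16885^8192 ≡ 12055.
12055 = 8192 + 2048 + 1024 + 512 + 256 + 16 + 4 + 2 + 1, so 16885^12055 ≡ 12055·46661·34186·41264·27456·46681·38427·20673·16885 ≡ 1 (mod 48221).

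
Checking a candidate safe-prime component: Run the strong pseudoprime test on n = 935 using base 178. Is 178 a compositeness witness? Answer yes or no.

yes

n − 1 = 934 = 2^1 · 467, so s = 1 and d = 467.
x_0 = 178^467 mod 935 = 172.
x_0 ∉ {1, 934} and s = 1, so 178 is a Miller–Rabin witness and 935 is composite.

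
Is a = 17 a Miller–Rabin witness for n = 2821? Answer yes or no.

n − 1 = 2820 = 2^2 · 705, so s = 2 and d = 705.
x_0 = 17^705 mod 2821 = 2820.
x_0 = 2820 ≡ −1, so 17 is not a witness.

no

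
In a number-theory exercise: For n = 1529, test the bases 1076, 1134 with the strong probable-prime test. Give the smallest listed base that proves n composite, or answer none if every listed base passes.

n − 1 = 1528 = 2^3 · 191, so s = 3 and d = 191.
Base 1076: x_0 = 1076^191 mod 1529 = 317. x_0 is neither 1 nor 1528, so continue squaring. x_1 = 317^2 mod 1529 = 1104. x_2 = 1104^2 mod 1529 = 203. Reached i = s−1 = 2 without hitting −1: 1076 is a Miller–Rabin witness and 1529 is composite.
Base 1134: x_0 = 1134^191 mod 1529 = 1200. x_0 is neither 1 nor 1528, so continue squaring. x_1 = 1200^2 mod 1529 = 1211. x_2 = 1211^2 mod 1529 = 210. Reached i = s−1 = 2 without hitting −1: 1134 is a Miller–Rabin witness and 1529 is composite.
The smallest witness among the given bases is 1076.

1076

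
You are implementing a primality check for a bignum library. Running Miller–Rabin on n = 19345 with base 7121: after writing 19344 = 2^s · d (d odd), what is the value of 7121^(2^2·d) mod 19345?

18551

n − 1 = 19344 = 2^4 · 1209, so s = 4 and d = 1209.
x_0 = 7121^1209 mod 19345 = 8086.
x_1 = 8086^2 mod 19345 = 16641.
x_2 = 16641^2 mod 19345 = 18551.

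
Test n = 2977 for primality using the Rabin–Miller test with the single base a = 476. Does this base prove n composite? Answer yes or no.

n − 1 = 2976 = 2^5 · 93, so s = 5 and d = 93.
x_0 = 476^93 mod 2977 = 580.
x_0 is neither 1 nor 2976, so continue squaring.
x_1 = 580^2 mod 2977 = 2976.
x_1 ≡ −1, so 476 is not a witness.

no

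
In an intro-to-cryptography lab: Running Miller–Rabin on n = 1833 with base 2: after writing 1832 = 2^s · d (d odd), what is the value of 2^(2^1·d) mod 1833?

n − 1 = 1832 = 2^3 · 229, so s = 3 and d = 229.
By repeated squaring, 2^229 ≡ 353 (mod 1833).
x_0 = 353.
x_1 = 353^2 mod 1833 = 1798.

1798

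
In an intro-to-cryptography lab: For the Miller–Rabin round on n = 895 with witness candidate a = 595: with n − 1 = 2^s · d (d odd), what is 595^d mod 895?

395

n − 1 = 894 = 2^1 · 447, so s = 1 and d = 447.
595^447 mod 895 = 395.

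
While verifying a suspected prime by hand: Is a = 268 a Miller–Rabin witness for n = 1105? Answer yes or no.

no

n − 1 = 1104 = 2^4 · 69, so s = 4 and d = 69.
Repeated squaring mod 1105: 268^1 ≡ 268, 268^2 ≡ 1104, 268^4 ≡ 1, 268^8 ≡ 1, 268^16 ≡ 1, 268^32 ≡ 1, 268^64 ≡ 1.
69 = 64 + 4 + 1, so 268^69 ≡ 1·1·268 ≡ 268 (mod 1105).
x_0 = 268^69 mod 1105 = 268.
x_0 is neither 1 nor 1104, so continue squaring.
x_1 = 268^2 mod 1105 = 1104.
x_1 ≡ −1, so 268 is not a witness.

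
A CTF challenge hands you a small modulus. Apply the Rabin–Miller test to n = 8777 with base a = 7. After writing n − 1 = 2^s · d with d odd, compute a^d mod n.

n − 1 = 8776 = 2^3 · 1097, so s = 3 and d = 1097.
Repeated squaring mod 8777: 7^1 ≡ 7, 7^2 ≡ 49, 7^4 ≡ 2401, 7^8 ≡ 7089, 7^16 ≡ 5596, 7^32 ≡ 7657, 7^64 ≡ 8066, 7^128 ≡ 5232, 7^256 ≡ 7138, 7^512 ≡ 559, 7^1024 ≡ 5286.
1097 = 1024 + 64 + 8 + 1, so 7^1097 ≡ 5286·8066·7089·7 ≡ 6847 (mod 8777).

6847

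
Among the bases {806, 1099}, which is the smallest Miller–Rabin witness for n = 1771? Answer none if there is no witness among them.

n − 1 = 1770 = 2^1 · 885, so s = 1 and d = 885.
Base 806: x_0 = 806^885 mod 1771 = 1. x_0 = 1, so 806 is not a witness.
Base 1099: x_0 = 1099^885 mod 1771 = 1176. x_0 ∉ {1, 1770} and s = 1, so 1099 is a Miller–Rabin witness and 1771 is composite.
The smallest witness among the given bases is 1099.

1099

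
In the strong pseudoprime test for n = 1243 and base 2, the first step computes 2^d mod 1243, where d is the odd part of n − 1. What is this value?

n − 1 = 1242 = 2^1 · 621, so s = 1 and d = 621.
2^621 mod 1243 = 145.

145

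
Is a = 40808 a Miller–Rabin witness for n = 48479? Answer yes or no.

no

n − 1 = 48478 = 2^1 · 24239, so s = 1 and d = 24239.
x_0 = 40808^24239 mod 48479 = 1.
x_0 = 1, so 40808 is not a witness.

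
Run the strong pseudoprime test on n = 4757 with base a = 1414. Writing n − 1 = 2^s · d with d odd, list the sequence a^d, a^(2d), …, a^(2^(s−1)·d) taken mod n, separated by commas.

3893, 4404

n − 1 = 4756 = 2^2 · 1189, so s = 2 and d = 1189.
x_0 = 1414^1189 mod 4757 = 3893.
x_1 = 3893^2 mod 4757 = 4404.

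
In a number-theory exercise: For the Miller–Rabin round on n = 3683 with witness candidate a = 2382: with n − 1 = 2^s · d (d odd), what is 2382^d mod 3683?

n − 1 = 3682 = 2^1 · 1841, so s = 1 and d = 1841.
2382^1841 mod 3683 = 2899.

2899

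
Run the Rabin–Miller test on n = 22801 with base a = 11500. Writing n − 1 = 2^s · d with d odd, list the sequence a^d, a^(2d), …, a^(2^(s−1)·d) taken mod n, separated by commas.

6341, 10118, 20235, 17668

n − 1 = 22800 = 2^4 · 1425, so s = 4 and d = 1425.
x_0 = 11500^1425 mod 22801 = 6341.
x_1 = 6341^2 mod 22801 = 10118.
x_2 = 10118^2 mod 22801 = 20235.
x_3 = 20235^2 mod 22801 = 17668.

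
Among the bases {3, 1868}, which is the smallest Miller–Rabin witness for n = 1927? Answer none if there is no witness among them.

3

n − 1 = 1926 = 2^1 · 963, so s = 1 and d = 963.
Base 3: x_0 = 3^963 mod 1927 = 806. x_0 ∉ {1, 1926} and s = 1, so 3 is a Miller–Rabin witness and 1927 is composite.
Base 1868: x_0 = 1868^963 mod 1927 = 359. x_0 ∉ {1, 1926} and s = 1, so 1868 is a Miller–Rabin witness and 1927 is composite.
The smallest witness among the given bases is 3.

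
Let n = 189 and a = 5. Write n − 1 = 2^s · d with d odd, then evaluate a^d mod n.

164

n − 1 = 188 = 2^2 · 47, so s = 2 and d = 47.
5^47 mod 189 = 164.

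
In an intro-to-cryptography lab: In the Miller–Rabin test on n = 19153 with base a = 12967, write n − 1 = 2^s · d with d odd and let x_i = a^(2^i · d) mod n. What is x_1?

n − 1 = 19152 = 2^4 · 1197, so s = 4 and d = 1197.
x_0 = 12967^1197 mod 19153 = 16496.
x_1 = 16496^2 mod 19153 = 11345.

11345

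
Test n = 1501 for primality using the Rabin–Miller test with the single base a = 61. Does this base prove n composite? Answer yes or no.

yes

n − 1 = 1500 = 2^2 · 375, so s = 2 and d = 375.
x_0 = 61^375 mod 1501 = 543.
x_0 is neither 1 nor 1500, so continue squaring.
x_1 = 543^2 mod 1501 = 653.
Reached i = s−1 = 1 without hitting −1: 61 is a Miller–Rabin witness and 1501 is composite.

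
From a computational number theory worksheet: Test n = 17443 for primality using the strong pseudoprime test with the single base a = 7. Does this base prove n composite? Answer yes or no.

n − 1 = 17442 = 2^1 · 8721, so s = 1 and d = 8721.
x_0 = 7^8721 mod 17443 = 1.
x_0 = 1, so 7 is not a witness.

no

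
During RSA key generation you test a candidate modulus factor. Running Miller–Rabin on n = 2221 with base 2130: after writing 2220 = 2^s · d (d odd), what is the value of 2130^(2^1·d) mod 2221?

n − 1 = 2220 = 2^2 · 555, so s = 2 and d = 555.
x_0 = 2130^555 mod 2221 = 790.
x_1 = 790^2 mod 2221 = 2220.

2220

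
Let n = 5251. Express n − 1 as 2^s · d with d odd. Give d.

2625

Halving: 5250 → 2625; 2625 is odd.
So 5250 = 2^1 · 2625.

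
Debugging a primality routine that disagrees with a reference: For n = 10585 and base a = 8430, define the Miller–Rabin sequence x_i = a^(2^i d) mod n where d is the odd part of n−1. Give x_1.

n − 1 = 10584 = 2^3 · 1323, so s = 3 and d = 1323.
x_0 = 8430^1323 mod 10585 = 8295.
x_1 = 8295^2 mod 10585 = 4525.

4525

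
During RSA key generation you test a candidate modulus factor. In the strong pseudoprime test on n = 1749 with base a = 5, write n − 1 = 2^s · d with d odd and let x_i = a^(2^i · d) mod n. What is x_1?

1153

n − 1 = 1748 = 2^2 · 437, so s = 2 and d = 437.
x_0 = 5^437 mod 1749 = 80.
x_1 = 80^2 mod 1749 = 1153.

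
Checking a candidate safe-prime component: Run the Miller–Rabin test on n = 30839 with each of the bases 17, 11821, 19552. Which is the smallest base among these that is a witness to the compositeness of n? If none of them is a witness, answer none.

n − 1 = 30838 = 2^1 · 15419, so s = 1 and d = 15419.
Base 17: x_0 = 17^15419 mod 30839 = 1. x_0 = 1, so 17 is not a witness.
Base 11821: x_0 = 11821^15419 mod 30839 = 1. x_0 = 1, so 11821 is not a witness.
Base 19552: x_0 = 19552^15419 mod 30839 = 30838. x_0 = 30838 ≡ −1, so 19552 is not a witness.
No listed base is a witness for 30839.

none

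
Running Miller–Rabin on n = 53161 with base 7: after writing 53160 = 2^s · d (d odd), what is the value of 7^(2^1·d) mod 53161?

40837

n − 1 = 53160 = 2^3 · 6645, so s = 3 and d = 6645.
x_0 = 7^6645 mod 53161 = 51707.
x_1 = 51707^2 mod 53161 = 40837.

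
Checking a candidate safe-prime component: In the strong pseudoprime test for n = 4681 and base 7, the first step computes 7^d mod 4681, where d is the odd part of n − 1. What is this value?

n − 1 = 4680 = 2^3 · 585, so s = 3 and d = 585.
7^585 mod 4681 = 993.

993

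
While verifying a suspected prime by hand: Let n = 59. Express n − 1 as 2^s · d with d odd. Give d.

Halving: 58 → 29; 29 is odd.
So 58 = 2^1 · 29.

29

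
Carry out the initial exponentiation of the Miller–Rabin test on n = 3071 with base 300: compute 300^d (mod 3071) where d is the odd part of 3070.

n − 1 = 3070 = 2^1 · 1535, so s = 1 and d = 1535.
300^1535 mod 3071 = 173.

173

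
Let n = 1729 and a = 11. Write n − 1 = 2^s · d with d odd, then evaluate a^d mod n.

n − 1 = 1728 = 2^6 · 27, so s = 6 and d = 27.
11^27 mod 1729 = 1331.

1331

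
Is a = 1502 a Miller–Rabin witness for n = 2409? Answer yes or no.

yes

n − 1 = 2408 = 2^3 · 301, so s = 3 and d = 301.
x_0 = 1502^301 mod 2409 = 248.
x_0 is neither 1 nor 2408, so continue squaring.
x_1 = 248^2 mod 2409 = 1279.
x_2 = 1279^2 mod 2409 = 130.
Reached i = s−1 = 2 without hitting −1: 1502 is a Miller–Rabin witness and 2409 is composite.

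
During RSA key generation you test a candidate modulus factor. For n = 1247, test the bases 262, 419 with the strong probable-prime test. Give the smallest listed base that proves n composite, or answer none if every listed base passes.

n − 1 = 1246 = 2^1 · 623, so s = 1 and d = 623.
Base 262: x_0 = 262^623 mod 1247 = 1. x_0 = 1, so 262 is not a witness.
Base 419: x_0 = 419^623 mod 1247 = 1246. x_0 = 1246 ≡ −1, so 419 is not a witness.
No listed base is a witness for 1247.

none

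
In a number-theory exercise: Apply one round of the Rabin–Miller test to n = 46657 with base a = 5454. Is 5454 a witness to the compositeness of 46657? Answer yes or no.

no

n − 1 = 46656 = 2^6 · 729, so s = 6 and d = 729.
Repeated squaring mod 46657: 5454^1 ≡ 5454, 5454^2 ≡ 25607, 5454^4 ≡ 971, 5454^8 ≡ 9701, 5454^16 ≡ 2232, 5454^32 ≡ 36182, 5454^64 ≡ 35018, 5454^128 ≡ 21050, 5454^256 ≡ 971, 5454^512 ≡ 9701.
729 = 512 + 128 + 64 + 16 + 8 + 1, so 5454^729 ≡ 9701·21050·35018·2232·9701·5454 ≡ 216 (mod 46657).
x_0 = 5454^729 mod 46657 = 216.
x_0 is neither 1 nor 46656, so continue squaring.
x_1 = 216^2 mod 46657 = 46656.
x_1 ≡ −1, so 5454 is not a witness.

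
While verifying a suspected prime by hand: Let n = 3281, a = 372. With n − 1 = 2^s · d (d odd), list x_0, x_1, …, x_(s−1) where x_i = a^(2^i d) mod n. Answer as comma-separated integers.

n − 1 = 3280 = 2^4 · 205, so s = 4 and d = 205.
x_0 = 372^205 mod 3281 = 988.
x_1 = 988^2 mod 3281 = 1687.
x_2 = 1687^2 mod 3281 = 1342.
x_3 = 1342^2 mod 3281 = 2976.

988, 1687, 1342, 2976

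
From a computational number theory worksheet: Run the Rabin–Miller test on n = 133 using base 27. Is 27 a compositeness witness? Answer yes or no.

no

n − 1 = 132 = 2^2 · 33, so s = 2 and d = 33.
x_0 = 27^33 mod 133 = 132.
x_0 = 132 ≡ −1, so 27 is not a witness.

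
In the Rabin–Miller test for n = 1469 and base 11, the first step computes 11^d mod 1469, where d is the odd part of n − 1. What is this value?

1042

n − 1 = 1468 = 2^2 · 367, so s = 2 and d = 367.
Repeated squaring mod 1469: 11^1 ≡ 11, 11^2 ≡ 121, 11^4 ≡ 1420, 11^8 ≡ 932, 11^16 ≡ 445, 11^32 ≡ 1179, 11^64 ≡ 367, 11^128 ≡ 1010, 11^256 ≡ 614.
367 = 256 + 64 + 32 + 8 + 4 + 2 + 1, so 11^367 ≡ 614·367·1179·932·1420·121·11 ≡ 1042 (mod 1469).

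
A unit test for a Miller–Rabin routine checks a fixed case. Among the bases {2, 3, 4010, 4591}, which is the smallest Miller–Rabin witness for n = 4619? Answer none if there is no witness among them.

2

n − 1 = 4618 = 2^1 · 2309, so s = 1 and d = 2309.
Base 2: x_0 = 2^2309 mod 4619 = 2992. x_0 ∉ {1, 4618} and s = 1, so 2 is a Miller–Rabin witness and 4619 is composite.
Base 3: x_0 = 3^2309 mod 4619 = 3369. x_0 ∉ {1, 4618} and s = 1, so 3 is a Miller–Rabin witness and 4619 is composite.
Base 4010: x_0 = 4010^2309 mod 4619 = 1691. x_0 ∉ {1, 4618} and s = 1, so 4010 is a Miller–Rabin witness and 4619 is composite.
Base 4591: x_0 = 4591^2309 mod 4619 = 1633. x_0 ∉ {1, 4618} and s = 1, so 4591 is a Miller–Rabin witness and 4619 is composite.
The smallest witness among the given bases is 2.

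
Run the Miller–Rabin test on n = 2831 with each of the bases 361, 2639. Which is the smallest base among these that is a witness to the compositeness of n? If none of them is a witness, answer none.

361

n − 1 = 2830 = 2^1 · 1415, so s = 1 and d = 1415.
Base 361: x_0 = 361^1415 mod 2831 = 874. x_0 ∉ {1, 2830} and s = 1, so 361 is a Miller–Rabin witness and 2831 is composite.
Base 2639: x_0 = 2639^1415 mod 2831 = 688. x_0 ∉ {1, 2830} and s = 1, so 2639 is a Miller–Rabin witness and 2831 is composite.
The smallest witness among the given bases is 361.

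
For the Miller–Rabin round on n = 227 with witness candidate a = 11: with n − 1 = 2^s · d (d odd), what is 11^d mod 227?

n − 1 = 226 = 2^1 · 113, so s = 1 and d = 113.
11^113 mod 227 = 1.

1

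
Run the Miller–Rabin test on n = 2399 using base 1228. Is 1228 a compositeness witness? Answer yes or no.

n − 1 = 2398 = 2^1 · 1199, so s = 1 and d = 1199.
x_0 = 1228^1199 mod 2399 = 2398.
x_0 = 2398 ≡ −1, so 1228 is not a witness.

no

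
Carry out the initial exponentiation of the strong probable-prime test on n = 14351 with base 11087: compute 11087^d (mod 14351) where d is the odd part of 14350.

n − 1 = 14350 = 2^1 · 7175, so s = 1 and d = 7175.
11087^7175 mod 14351 = 10013.

10013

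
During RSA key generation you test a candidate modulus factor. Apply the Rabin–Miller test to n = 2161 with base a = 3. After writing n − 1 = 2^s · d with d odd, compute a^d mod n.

1826

n − 1 = 2160 = 2^4 · 135, so s = 4 and d = 135.
Repeated squaring mod 2161: 3^1 ≡ 3, 3^2 ≡ 9, 3^4 ≡ 81, 3^8 ≡ 78, 3^16 ≡ 1762, 3^32 ≡ 1448, 3^64 ≡ 534, 3^128 ≡ 2065.
135 = 128 + 4 + 2 + 1, so 3^135 ≡ 2065·81·9·3 ≡ 1826 (mod 2161).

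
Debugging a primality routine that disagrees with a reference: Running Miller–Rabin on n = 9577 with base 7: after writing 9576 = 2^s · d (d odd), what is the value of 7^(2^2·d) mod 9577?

n − 1 = 9576 = 2^3 · 1197, so s = 3 and d = 1197.
x_0 = 7^1197 mod 9577 = 2676.
x_1 = 2676^2 mod 9577 = 6957.
x_2 = 6957^2 mod 9577 = 7268.

7268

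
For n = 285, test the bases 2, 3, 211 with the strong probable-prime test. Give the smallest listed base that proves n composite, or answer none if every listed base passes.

2

n − 1 = 284 = 2^2 · 71, so s = 2 and d = 71.
Base 2: x_0 = 2^71 mod 285 = 143. x_0 is neither 1 nor 284, so continue squaring. x_1 = 143^2 mod 285 = 214. Reached i = s−1 = 1 without hitting −1: 2 is a Miller–Rabin witness and 285 is composite.
Base 3: x_0 = 3^71 mod 285 = 222. x_0 is neither 1 nor 284, so continue squaring. x_1 = 222^2 mod 285 = 264. Reached i = s−1 = 1 without hitting −1: 3 is a Miller–Rabin witness and 285 is composite.
Base 211: x_0 = 211^71 mod 285 = 181. x_0 is neither 1 nor 284, so continue squaring. x_1 = 181^2 mod 285 = 271. Reached i = s−1 = 1 without hitting −1: 211 is a Miller–Rabin witness and 285 is composite.
The smallest witness among the given bases is 2.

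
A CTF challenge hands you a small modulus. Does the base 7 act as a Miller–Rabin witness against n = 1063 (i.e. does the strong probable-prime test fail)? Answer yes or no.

no

n − 1 = 1062 = 2^1 · 531, so s = 1 and d = 531.
x_0 = 7^531 mod 1063 = 1.
x_0 = 1, so 7 is not a witness.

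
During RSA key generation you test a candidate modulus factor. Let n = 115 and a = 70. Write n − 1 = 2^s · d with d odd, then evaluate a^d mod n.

n − 1 = 114 = 2^1 · 57, so s = 1 and d = 57.
Repeated squaring mod 115: 70^1 ≡ 70, 70^2 ≡ 70, 70^4 ≡ 70, 70^8 ≡ 70, 70^16 ≡ 70, 70^32 ≡ 70.
57 = 32 + 16 + 8 + 1, so 70^57 ≡ 70·70·70·70 ≡ 70 (mod 115).

70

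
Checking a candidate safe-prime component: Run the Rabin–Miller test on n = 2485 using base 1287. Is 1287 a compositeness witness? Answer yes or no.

yes

n − 1 = 2484 = 2^2 · 621, so s = 2 and d = 621.
x_0 = 1287^621 mod 2485 = 1742.
x_0 is neither 1 nor 2484, so continue squaring.
x_1 = 1742^2 mod 2485 = 379.
Reached i = s−1 = 1 without hitting −1: 1287 is a Miller–Rabin witness and 2485 is composite.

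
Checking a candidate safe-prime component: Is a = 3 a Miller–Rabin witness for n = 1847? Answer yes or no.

no

n − 1 = 1846 = 2^1 · 923, so s = 1 and d = 923.
x_0 = 3^923 mod 1847 = 1.
x_0 = 1, so 3 is not a witness.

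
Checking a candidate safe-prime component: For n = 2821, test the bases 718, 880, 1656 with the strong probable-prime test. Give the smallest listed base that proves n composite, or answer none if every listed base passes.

n − 1 = 2820 = 2^2 · 705, so s = 2 and d = 705.
Base 718: x_0 = 718^705 mod 2821 = 1. x_0 = 1, so 718 is not a witness.
Base 880: x_0 = 880^705 mod 2821 = 1301. x_0 is neither 1 nor 2820, so continue squaring. x_1 = 1301^2 mod 2821 = 1. x_1 = 1 but x_0 ≠ ±1, a nontrivial square root of 1 — 880 is a witness and 2821 is composite.
Base 1656: x_0 = 1656^705 mod 2821 = 2696. x_0 is neither 1 nor 2820, so continue squaring. x_1 = 2696^2 mod 2821 = 1520. Reached i = s−1 = 1 without hitting −1: 1656 is a Miller–Rabin witness and 2821 is composite.
The smallest witness among the given bases is 880.

880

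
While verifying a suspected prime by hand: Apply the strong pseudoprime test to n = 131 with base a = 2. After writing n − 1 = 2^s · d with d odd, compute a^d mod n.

130

n − 1 = 130 = 2^1 · 65, so s = 1 and d = 65.
Repeated squaring mod 131: 2^1 ≡ 2, 2^2 ≡ 4, 2^4 ≡ 16, 2^8 ≡ 125, 2^16 ≡ 36, 2^32 ≡ 117, 2^64 ≡ 65.
65 = 64 + 1, so 2^65 ≡ 65·2 ≡ 130 (mod 131).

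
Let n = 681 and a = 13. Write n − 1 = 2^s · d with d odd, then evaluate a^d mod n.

193

n − 1 = 680 = 2^3 · 85, so s = 3 and d = 85.
13^85 mod 681 = 193.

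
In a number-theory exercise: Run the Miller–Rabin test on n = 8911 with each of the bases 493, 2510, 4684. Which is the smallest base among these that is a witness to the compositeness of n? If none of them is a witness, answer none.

n − 1 = 8910 = 2^1 · 4455, so s = 1 and d = 4455.
Base 493: x_0 = 493^4455 mod 8911 = 8644. x_0 ∉ {1, 8910} and s = 1, so 493 is a Miller–Rabin witness and 8911 is composite.
Base 2510: x_0 = 2510^4455 mod 8911 = 6364. x_0 ∉ {1, 8910} and s = 1, so 2510 is a Miller–Rabin witness and 8911 is composite.
Base 4684: x_0 = 4684^4455 mod 8911 = 6364. x_0 ∉ {1, 8910} and s = 1, so 4684 is a Miller–Rabin witness and 8911 is composite.
The smallest witness among the given bases is 493.

493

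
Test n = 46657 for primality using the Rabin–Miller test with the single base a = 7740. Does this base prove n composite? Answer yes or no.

yes

n − 1 = 46656 = 2^6 · 729, so s = 6 and d = 729.
x_0 = 7740^729 mod 46657 = 9066.
x_0 is neither 1 nor 46656, so continue squaring.
x_1 = 9066^2 mod 46657 = 29379.
x_2 = 29379^2 mod 46657 = 17798.
x_3 = 17798^2 mod 46657 = 14431.
x_4 = 14431^2 mod 46657 = 23570.
x_5 = 23570^2 mod 46657 = 1.
x_5 = 1 but x_4 ≠ ±1, a nontrivial square root of 1 — 7740 is a witness and 46657 is composite.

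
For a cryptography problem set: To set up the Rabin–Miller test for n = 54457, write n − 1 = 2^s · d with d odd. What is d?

Halving: 54456 → 27228 → 13614 → 6807; 6807 is odd.
So 54456 = 2^3 · 6807.

6807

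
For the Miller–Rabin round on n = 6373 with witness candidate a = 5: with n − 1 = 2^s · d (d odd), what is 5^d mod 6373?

4494

n − 1 = 6372 = 2^2 · 1593, so s = 2 and d = 1593.
5^1593 mod 6373 = 4494.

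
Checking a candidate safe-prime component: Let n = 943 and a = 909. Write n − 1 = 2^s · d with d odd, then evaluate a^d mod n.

142

n − 1 = 942 = 2^1 · 471, so s = 1 and d = 471.
909^471 mod 943 = 142.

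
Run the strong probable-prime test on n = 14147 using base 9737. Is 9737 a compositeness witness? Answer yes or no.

n − 1 = 14146 = 2^1 · 7073, so s = 1 and d = 7073.
x_0 = 9737^7073 mod 14147 = 12187.
x_0 ∉ {1, 14146} and s = 1, so 9737 is a Miller–Rabin witness and 14147 is composite.

yes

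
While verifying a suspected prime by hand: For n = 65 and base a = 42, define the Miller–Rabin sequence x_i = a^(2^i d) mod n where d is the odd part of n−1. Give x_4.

16

n − 1 = 64 = 2^6 · 1, so s = 6 and d = 1.
x_0 = 42^1 mod 65 = 42.
x_1 = 42^2 mod 65 = 9.
x_2 = 9^2 mod 65 = 16.
x_3 = 16^2 mod 65 = 61.
x_4 = 61^2 mod 65 = 16.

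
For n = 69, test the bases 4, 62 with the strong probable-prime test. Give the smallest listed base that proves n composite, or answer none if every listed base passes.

n − 1 = 68 = 2^2 · 17, so s = 2 and d = 17.
Base 4: x_0 = 4^17 mod 69 = 25. x_0 is neither 1 nor 68, so continue squaring. x_1 = 25^2 mod 69 = 4. Reached i = s−1 = 1 without hitting −1: 4 is a Miller–Rabin witness and 69 is composite.
Base 62: x_0 = 62^17 mod 69 = 50. x_0 is neither 1 nor 68, so continue squaring. x_1 = 50^2 mod 69 = 16. Reached i = s−1 = 1 without hitting −1: 62 is a Miller–Rabin witness and 69 is composite.
The smallest witness among the given bases is 4.

4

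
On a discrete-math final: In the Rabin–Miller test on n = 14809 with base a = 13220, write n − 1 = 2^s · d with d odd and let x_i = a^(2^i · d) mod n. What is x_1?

432

n − 1 = 14808 = 2^3 · 1851, so s = 3 and d = 1851.
x_0 = 13220^1851 mod 14809 = 4175.
x_1 = 4175^2 mod 14809 = 432.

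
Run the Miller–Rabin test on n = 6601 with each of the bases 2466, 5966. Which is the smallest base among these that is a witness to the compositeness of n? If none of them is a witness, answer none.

n − 1 = 6600 = 2^3 · 825, so s = 3 and d = 825.
Base 2466: x_0 = 2466^825 mod 6601 = 4852. x_0 is neither 1 nor 6600, so continue squaring. x_1 = 4852^2 mod 6601 = 2738. x_2 = 2738^2 mod 6601 = 4509. Reached i = s−1 = 2 without hitting −1: 2466 is a Miller–Rabin witness and 6601 is composite.
Base 5966: x_0 = 5966^825 mod 6601 = 1772. x_0 is neither 1 nor 6600, so continue squaring. x_1 = 1772^2 mod 6601 = 4509. x_2 = 4509^2 mod 6601 = 1. x_2 = 1 but x_1 ≠ ±1, a nontrivial square root of 1 — 5966 is a witness and 6601 is composite.
The smallest witness among the given bases is 2466.

2466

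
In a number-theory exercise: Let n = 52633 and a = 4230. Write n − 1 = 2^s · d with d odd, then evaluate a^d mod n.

41098

n − 1 = 52632 = 2^3 · 6579, so s = 3 and d = 6579.
By repeated squaring, 4230^6579 ≡ 41098 (mod 52633).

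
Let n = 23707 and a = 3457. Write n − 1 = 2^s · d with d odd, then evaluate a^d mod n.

n − 1 = 23706 = 2^1 · 11853, so s = 1 and d = 11853.
Repeated squaring mod 23707: 3457^1 ≡ 3457, 3457^2 ≡ 2521, 3457^4 ≡ 1965, 3457^8 ≡ 20691, 3457^16 ≡ 16475, 3457^32 ≡ 4182, 3457^64 ≡ 17065, 3457^128 ≡ 21144, 3457^256 ≡ 2130, 3457^512 ≡ 8863, 3457^1024 ≡ 11478, 3457^2048 ≡ 4685, 3457^4096 ≡ 20250, 3457^8192 ≡ 2521.
11853 = 8192 + 2048 + 1024 + 512 + 64 + 8 + 4 + 1, so 3457^11853 ≡ 2521·4685·11478·8863·17065·20691·1965·3457 ≡ 17648 (mod 23707).

17648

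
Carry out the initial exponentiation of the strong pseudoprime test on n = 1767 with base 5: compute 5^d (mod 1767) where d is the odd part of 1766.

5

n − 1 = 1766 = 2^1 · 883, so s = 1 and d = 883.
5^883 mod 1767 = 5.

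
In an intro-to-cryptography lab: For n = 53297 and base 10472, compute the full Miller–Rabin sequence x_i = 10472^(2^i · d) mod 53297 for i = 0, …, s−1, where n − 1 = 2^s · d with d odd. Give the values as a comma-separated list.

n − 1 = 53296 = 2^4 · 3331, so s = 4 and d = 3331.
x_0 = 10472^3331 mod 53297 = 2667.
x_1 = 2667^2 mod 53297 = 24388.
x_2 = 24388^2 mod 53297 = 33321.
x_3 = 33321^2 mod 53297 = 5937.

2667, 24388, 33321, 5937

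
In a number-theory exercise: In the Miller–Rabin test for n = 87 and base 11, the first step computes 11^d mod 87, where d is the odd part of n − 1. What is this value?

n − 1 = 86 = 2^1 · 43, so s = 1 and d = 43.
11^43 mod 87 = 47.

47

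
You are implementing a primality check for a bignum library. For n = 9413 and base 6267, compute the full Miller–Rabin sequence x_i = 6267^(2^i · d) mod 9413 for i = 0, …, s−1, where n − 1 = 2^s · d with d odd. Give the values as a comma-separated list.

4658, 9412

n − 1 = 9412 = 2^2 · 2353, so s = 2 and d = 2353.
x_0 = 6267^2353 mod 9413 = 4658.
x_1 = 4658^2 mod 9413 = 9412.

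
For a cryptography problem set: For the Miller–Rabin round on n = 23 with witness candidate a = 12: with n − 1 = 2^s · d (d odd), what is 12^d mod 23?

1

n − 1 = 22 = 2^1 · 11, so s = 1 and d = 11.
12^11 mod 23 = 1.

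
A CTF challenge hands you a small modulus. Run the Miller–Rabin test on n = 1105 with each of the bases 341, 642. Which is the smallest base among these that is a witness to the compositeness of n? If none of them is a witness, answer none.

n − 1 = 1104 = 2^4 · 69, so s = 4 and d = 69.
Base 341: x_0 = 341^69 mod 1105 = 1. x_0 = 1, so 341 is not a witness.
Base 642: x_0 = 642^69 mod 1105 = 642. x_0 is neither 1 nor 1104, so continue squaring. x_1 = 642^2 mod 1105 = 1104. x_1 ≡ −1, so 642 is not a witness.
No listed base is a witness for 1105.

none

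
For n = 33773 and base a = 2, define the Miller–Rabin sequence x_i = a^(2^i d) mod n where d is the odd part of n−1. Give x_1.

n − 1 = 33772 = 2^2 · 8443, so s = 2 and d = 8443.
x_0 = 2^8443 mod 33773 = 23426.
x_1 = 23426^2 mod 33773 = 33772.

33772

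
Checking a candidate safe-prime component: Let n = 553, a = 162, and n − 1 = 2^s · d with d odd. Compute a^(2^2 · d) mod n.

64

n − 1 = 552 = 2^3 · 69, so s = 3 and d = 69.
Repeated squaring mod 553: 162^1 ≡ 162, 162^2 ≡ 253, 162^4 ≡ 414, 162^8 ≡ 519, 162^16 ≡ 50, 162^32 ≡ 288, 162^64 ≡ 547.
69 = 64 + 4 + 1, so 162^69 ≡ 547·414·162 ≡ 176 (mod 553).
x_0 = 176.
x_1 = 176^2 mod 553 = 8.
x_2 = 8^2 mod 553 = 64.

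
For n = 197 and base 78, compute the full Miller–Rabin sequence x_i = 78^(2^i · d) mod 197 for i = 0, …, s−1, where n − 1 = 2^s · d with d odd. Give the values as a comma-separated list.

n − 1 = 196 = 2^2 · 49, so s = 2 and d = 49.
x_0 = 78^49 mod 197 = 14.
x_1 = 14^2 mod 197 = 196.

14, 196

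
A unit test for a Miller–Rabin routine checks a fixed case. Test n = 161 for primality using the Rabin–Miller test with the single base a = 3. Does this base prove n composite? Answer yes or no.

n − 1 = 160 = 2^5 · 5, so s = 5 and d = 5.
x_0 = 3^5 mod 161 = 82.
x_0 is neither 1 nor 160, so continue squaring.
x_1 = 82^2 mod 161 = 123.
x_2 = 123^2 mod 161 = 156.
x_3 = 156^2 mod 161 = 25.
x_4 = 25^2 mod 161 = 142.
Reached i = s−1 = 4 without hitting −1: 3 is a Miller–Rabin witness and 161 is composite.

yes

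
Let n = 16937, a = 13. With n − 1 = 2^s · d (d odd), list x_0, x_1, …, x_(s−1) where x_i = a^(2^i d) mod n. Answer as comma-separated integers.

n − 1 = 16936 = 2^3 · 2117, so s = 3 and d = 2117.
x_0 = 13^2117 mod 16937 = 6860.
x_1 = 6860^2 mod 16937 = 8614.
x_2 = 8614^2 mod 16937 = 16936.

6860, 8614, 16936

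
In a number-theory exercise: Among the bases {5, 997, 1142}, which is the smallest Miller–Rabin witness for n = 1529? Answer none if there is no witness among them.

5

n − 1 = 1528 = 2^3 · 191, so s = 3 and d = 191.
Base 5: x_0 = 5^191 mod 1529 = 16. x_0 is neither 1 nor 1528, so continue squaring. x_1 = 16^2 mod 1529 = 256. x_2 = 256^2 mod 1529 = 1318. Reached i = s−1 = 2 without hitting −1: 5 is a Miller–Rabin witness and 1529 is composite.
Base 997: x_0 = 997^191 mod 1529 = 1305. x_0 is neither 1 nor 1528, so continue squaring. x_1 = 1305^2 mod 1529 = 1248. x_2 = 1248^2 mod 1529 = 982. Reached i = s−1 = 2 without hitting −1: 997 is a Miller–Rabin witness and 1529 is composite.
Base 1142: x_0 = 1142^191 mod 1529 = 1230. x_0 is neither 1 nor 1528, so continue squaring. x_1 = 1230^2 mod 1529 = 719. x_2 = 719^2 mod 1529 = 159. Reached i = s−1 = 2 without hitting −1: 1142 is a Miller–Rabin witness and 1529 is composite.
The smallest witness among the given bases is 5.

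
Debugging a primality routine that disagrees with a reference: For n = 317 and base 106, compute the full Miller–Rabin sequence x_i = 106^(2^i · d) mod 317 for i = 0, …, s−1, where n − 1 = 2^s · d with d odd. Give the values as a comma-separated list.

114, 316

n − 1 = 316 = 2^2 · 79, so s = 2 and d = 79.
x_0 = 106^79 mod 317 = 114.
x_1 = 114^2 mod 317 = 316.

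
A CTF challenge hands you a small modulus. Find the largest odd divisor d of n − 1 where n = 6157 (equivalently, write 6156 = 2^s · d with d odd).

Halving: 6156 → 3078 → 1539; 1539 is odd.
So 6156 = 2^2 · 1539.

1539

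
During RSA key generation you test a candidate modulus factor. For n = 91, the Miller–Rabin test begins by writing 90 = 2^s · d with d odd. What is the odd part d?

45

Halving: 90 → 45; 45 is odd.
So 90 = 2^1 · 45.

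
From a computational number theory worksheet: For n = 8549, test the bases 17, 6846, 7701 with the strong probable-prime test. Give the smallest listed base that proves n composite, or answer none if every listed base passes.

17

n − 1 = 8548 = 2^2 · 2137, so s = 2 and d = 2137.
Base 17: x_0 = 17^2137 mod 8549 = 4790. x_0 is neither 1 nor 8548, so continue squaring. x_1 = 4790^2 mod 8549 = 7133. Reached i = s−1 = 1 without hitting −1: 17 is a Miller–Rabin witness and 8549 is composite.
Base 6846: x_0 = 6846^2137 mod 8549 = 1074. x_0 is neither 1 nor 8548, so continue squaring. x_1 = 1074^2 mod 8549 = 7910. Reached i = s−1 = 1 without hitting −1: 6846 is a Miller–Rabin witness and 8549 is composite.
Base 7701: x_0 = 7701^2137 mod 8549 = 3330. x_0 is neither 1 nor 8548, so continue squaring. x_1 = 3330^2 mod 8549 = 847. Reached i = s−1 = 1 without hitting −1: 7701 is a Miller–Rabin witness and 8549 is composite.
The smallest witness among the given bases is 17.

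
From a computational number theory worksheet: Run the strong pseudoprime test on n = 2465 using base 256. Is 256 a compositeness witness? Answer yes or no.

n − 1 = 2464 = 2^5 · 77, so s = 5 and d = 77.
x_0 = 256^77 mod 2465 = 1.
x_0 = 1, so 256 is not a witness.

no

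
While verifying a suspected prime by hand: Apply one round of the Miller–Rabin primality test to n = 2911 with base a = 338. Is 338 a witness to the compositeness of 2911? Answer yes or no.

n − 1 = 2910 = 2^1 · 1455, so s = 1 and d = 1455.
x_0 = 338^1455 mod 2911 = 1.
x_0 = 1, so 338 is not a witness.

no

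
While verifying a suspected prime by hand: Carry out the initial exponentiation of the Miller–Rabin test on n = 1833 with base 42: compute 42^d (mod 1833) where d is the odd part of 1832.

n − 1 = 1832 = 2^3 · 229, so s = 3 and d = 229.
Repeated squaring mod 1833: 42^1 ≡ 42, 42^2 ≡ 1764, 42^4 ≡ 1095, 42^8 ≡ 243, 42^16 ≡ 393, 42^32 ≡ 477, 42^64 ≡ 237, 42^128 ≡ 1179.
229 = 128 + 64 + 32 + 4 + 1, so 42^229 ≡ 1179·237·477·1095·42 ≡ 1485 (mod 1833).

1485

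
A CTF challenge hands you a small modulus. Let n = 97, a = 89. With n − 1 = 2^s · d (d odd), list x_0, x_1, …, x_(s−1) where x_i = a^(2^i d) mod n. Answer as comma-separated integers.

70, 50, 75, 96, 1

n − 1 = 96 = 2^5 · 3, so s = 5 and d = 3.
x_0 = 89^3 mod 97 = 70.
x_1 = 70^2 mod 97 = 50.
x_2 = 50^2 mod 97 = 75.
x_3 = 75^2 mod 97 = 96.
x_4 = 96^2 mod 97 = 1.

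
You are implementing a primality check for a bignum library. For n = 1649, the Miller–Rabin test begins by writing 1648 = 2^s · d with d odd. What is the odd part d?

103

Halving: 1648 → 824 → 412 → 206 → 103; 103 is odd.
So 1648 = 2^4 · 103.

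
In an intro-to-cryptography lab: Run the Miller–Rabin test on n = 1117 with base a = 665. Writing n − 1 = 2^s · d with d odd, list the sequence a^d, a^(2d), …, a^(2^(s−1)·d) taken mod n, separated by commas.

n − 1 = 1116 = 2^2 · 279, so s = 2 and d = 279.
x_0 = 665^279 mod 1117 = 1116.
x_1 = 1116^2 mod 1117 = 1.

1116, 1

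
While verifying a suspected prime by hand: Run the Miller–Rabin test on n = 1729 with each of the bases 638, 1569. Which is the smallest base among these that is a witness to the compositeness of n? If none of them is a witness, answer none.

n − 1 = 1728 = 2^6 · 27, so s = 6 and d = 27.
Base 638: x_0 = 638^27 mod 1729 = 1. x_0 = 1, so 638 is not a witness.
Base 1569: x_0 = 1569^27 mod 1729 = 1. x_0 = 1, so 1569 is not a witness.
No listed base is a witness for 1729.

none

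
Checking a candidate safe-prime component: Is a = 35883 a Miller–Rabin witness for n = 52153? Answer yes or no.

no

n − 1 = 52152 = 2^3 · 6519, so s = 3 and d = 6519.
x_0 = 35883^6519 mod 52153 = 22055.
x_0 is neither 1 nor 52152, so continue squaring.
x_1 = 22055^2 mod 52153 = 44147.
x_2 = 44147^2 mod 52153 = 52152.
x_2 ≡ −1, so 35883 is not a witness.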